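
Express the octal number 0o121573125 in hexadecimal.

0x146F655

Each octal digit is 3 bits: 1=001 2=010 1=001 5=101 7=111 3=011 1=001 2=010 5=101.
Group the bits into nibbles: 0001 0100 0110 1111 0110 0101 0101 → 146F655.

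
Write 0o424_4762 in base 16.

Each octal digit is 3 bits: 4=100 2=010 4=100 4=100 7=111 6=110 2=010.
Group the bits into nibbles: 0001 0001 0100 1001 1111 0010 → 1149F2.

0x1149F2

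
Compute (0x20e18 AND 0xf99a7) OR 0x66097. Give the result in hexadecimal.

0x20e18 AND 0xf99a7 = 0x20800.
Then OR with 0x66097.

0x66897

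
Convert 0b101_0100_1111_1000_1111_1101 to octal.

0o25174375

Group the bits in threes: 010 101 001 111 100 011 111 101 → 25174375.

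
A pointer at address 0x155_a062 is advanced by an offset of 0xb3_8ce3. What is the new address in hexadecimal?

Add column by column in base 16, right to left:
  2+3 = 5
  6+e = 4 carry 1
  0+c+1 = d
  a+8 = 2 carry 1
  5+3+1 = 9
  5+b = 0 carry 1
  1+0+1 = 2

0x2092d45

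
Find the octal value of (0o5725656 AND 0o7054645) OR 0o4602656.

0o5606656

0o5725656 AND 0o7054645 = 0o5004644.
Then OR with 0o4602656.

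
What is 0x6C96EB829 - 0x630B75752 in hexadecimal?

Subtract column by column in base 16:
  9-2 → 7
  2-5 → D (borrow)
  8-7-1 → 0
  B-5 → 6
  E-7 → 7
  6-B → B (borrow)
  9-0-1 → 8
  C-3 → 9
  6-6 → 0

0x98B760D7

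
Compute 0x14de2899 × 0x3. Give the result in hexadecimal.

Multiply each base-16 digit by 3, carrying:
  9×3 = 27 → write b carry 1
  9×3+1 = 28 → write c carry 1
  8×3+1 = 25 → write 9 carry 1
  2×3+1 = 7 → write 7
  e×3 = 42 → write a carry 2
  d×3+2 = 41 → write 9 carry 2
  4×3+2 = 14 → write e
  1×3 = 3 → write 3

0x3e9a79cb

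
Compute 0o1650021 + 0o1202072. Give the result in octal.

0o3052113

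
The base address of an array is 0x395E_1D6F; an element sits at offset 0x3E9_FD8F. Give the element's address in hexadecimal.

0x3D481AFE

Add column by column in base 16, right to left:
  F+F = E carry 1
  6+8+1 = F
  D+D = A carry 1
  1+F+1 = 1 carry 1
  E+9+1 = 8 carry 1
  5+E+1 = 4 carry 1
  9+3+1 = D
  3+0 = 3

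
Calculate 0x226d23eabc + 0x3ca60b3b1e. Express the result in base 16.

0x5f132f25da

Add column by column in base 16, right to left:
  c+e = a carry 1
  b+1+1 = d
  a+b = 5 carry 1
  e+3+1 = 2 carry 1
  3+b+1 = f
  2+0 = 2
  d+6 = 3 carry 1
  6+a+1 = 1 carry 1
  2+c+1 = f
  2+3 = 5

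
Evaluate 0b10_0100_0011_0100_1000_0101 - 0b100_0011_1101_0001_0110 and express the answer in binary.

Subtract column by column in base 2:
  1-0 → 1
  0-1 → 1 (borrow)
  1-1-1 → 1 (borrow)
  0-0-1 → 1 (borrow)
  0-1-1 → 0 (borrow)
  0-0-1 → 1 (borrow)
  0-0-1 → 1 (borrow)
  1-0-1 → 0
  0-1 → 1 (borrow)
  0-0-1 → 1 (borrow)
  1-1-1 → 1 (borrow)
  0-1-1 → 0 (borrow)
  1-1-1 → 1 (borrow)
  1-1-1 → 1 (borrow)
  0-0-1 → 1 (borrow)
  0-0-1 → 1 (borrow)
  0-0-1 → 1 (borrow)
  0-0-1 → 1 (borrow)
  1-1-1 → 1 (borrow)
  0-0-1 → 1 (borrow)
  0-0-1 → 1 (borrow)
  1-0-1 → 0

0b111111111011101101111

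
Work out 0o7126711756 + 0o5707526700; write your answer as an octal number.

0o15036440656

Add column by column in base 8, right to left:
  6+0 = 6
  5+0 = 5
  7+7 = 6 carry 1
  1+6+1 = 0 carry 1
  1+2+1 = 4
  7+5 = 4 carry 1
  6+7+1 = 6 carry 1
  2+0+1 = 3
  1+7 = 0 carry 1
  7+5+1 = 5 carry 1
  final carry 1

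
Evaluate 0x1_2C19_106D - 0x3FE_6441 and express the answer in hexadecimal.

Subtract column by column in base 16:
  D-1 → C
  6-4 → 2
  0-4 → C (borrow)
  1-6-1 → A (borrow)
  9-E-1 → A (borrow)
  1-F-1 → 1 (borrow)
  C-3-1 → 8
  2-0 → 2
  1-0 → 1

0x1281AAC2C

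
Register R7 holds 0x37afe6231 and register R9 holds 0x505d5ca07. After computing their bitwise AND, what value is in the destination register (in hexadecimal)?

AND each hex digit independently (no carries):
  3&5=1, 7&0=0, a&5=0, f&d=d, e&5=4, 6&c=4, 2&a=2, 3&0=0, 1&7=1

0x100d44201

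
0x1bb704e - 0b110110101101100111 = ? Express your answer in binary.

0b1101110000000010011100111

0x1bb704e = 0b1101110110111000001001110 in binary.
Subtract column by column in base 2:
  0-1 → 1 (borrow)
  1-1-1 → 1 (borrow)
  1-1-1 → 1 (borrow)
  1-0-1 → 0
  0-0 → 0
  0-1 → 1 (borrow)
  1-1-1 → 1 (borrow)
  0-0-1 → 1 (borrow)
  0-1-1 → 0 (borrow)
  0-1-1 → 0 (borrow)
  0-0-1 → 1 (borrow)
  0-1-1 → 0 (borrow)
  1-0-1 → 0
  1-1 → 0
  1-1 → 0
  0-0 → 0
  1-1 → 0
  1-1 → 0
  0-0 → 0
  1-0 → 1
  1-0 → 1
  1-0 → 1
  0-0 → 0
  1-0 → 1
  1-0 → 1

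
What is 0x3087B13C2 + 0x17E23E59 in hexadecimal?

Add column by column in base 16, right to left:
  2+9 = B
  C+5 = 1 carry 1
  3+E+1 = 2 carry 1
  1+3+1 = 5
  B+2 = D
  7+E = 5 carry 1
  8+7+1 = 0 carry 1
  0+1+1 = 2
  3+0 = 3

0x3205D521B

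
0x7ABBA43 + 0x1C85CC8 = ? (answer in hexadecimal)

Add column by column in base 16, right to left:
  3+8 = B
  4+C = 0 carry 1
  A+C+1 = 7 carry 1
  B+5+1 = 1 carry 1
  B+8+1 = 4 carry 1
  A+C+1 = 7 carry 1
  7+1+1 = 9

0x974170B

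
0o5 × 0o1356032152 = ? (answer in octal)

Multiply each base-8 digit by 5, carrying:
  2×5 = 10 → write 2 carry 1
  5×5+1 = 26 → write 2 carry 3
  1×5+3 = 8 → write 0 carry 1
  2×5+1 = 11 → write 3 carry 1
  3×5+1 = 16 → write 0 carry 2
  0×5+2 = 2 → write 2
  6×5 = 30 → write 6 carry 3
  5×5+3 = 28 → write 4 carry 3
  3×5+3 = 18 → write 2 carry 2
  1×5+2 = 7 → write 7

0o7246203022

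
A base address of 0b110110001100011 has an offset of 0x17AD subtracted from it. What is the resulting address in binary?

0x17AD = 0b1011110101101 in binary.
Subtract column by column in base 2:
  1-1 → 0
  1-0 → 1
  0-1 → 1 (borrow)
  0-1-1 → 0 (borrow)
  0-0-1 → 1 (borrow)
  1-1-1 → 1 (borrow)
  1-0-1 → 0
  0-1 → 1 (borrow)
  0-1-1 → 0 (borrow)
  0-1-1 → 0 (borrow)
  1-1-1 → 1 (borrow)
  1-0-1 → 0
  0-1 → 1 (borrow)
  1-0-1 → 0
  1-0 → 1

0b101010010110110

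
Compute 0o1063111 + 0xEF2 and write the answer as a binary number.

0b1000111010100111011

0o1063111 = 0b1000110011001001001 in binary.
0xEF2 = 0b111011110010 in binary.
Add column by column in base 2, right to left:
  1+0 = 1
  0+1 = 1
  0+0 = 0
  1+0 = 1
  0+1 = 1
  0+1 = 1
  1+1 = 0 carry 1
  0+1+1 = 0 carry 1
  0+0+1 = 1
  1+1 = 0 carry 1
  1+1+1 = 1 carry 1
  0+1+1 = 0 carry 1
  0+0+1 = 1
  1+0 = 1
  1+0 = 1
  0+0 = 0
  0+0 = 0
  0+0 = 0
  1+0 = 1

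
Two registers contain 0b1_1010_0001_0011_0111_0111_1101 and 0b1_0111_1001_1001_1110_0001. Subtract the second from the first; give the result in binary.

Subtract column by column in base 2:
  1-1 → 0
  0-0 → 0
  1-0 → 1
  1-0 → 1
  1-0 → 1
  1-1 → 0
  1-1 → 0
  0-1 → 1 (borrow)
  1-1-1 → 1 (borrow)
  1-0-1 → 0
  1-0 → 1
  0-1 → 1 (borrow)
  1-1-1 → 1 (borrow)
  1-0-1 → 0
  0-0 → 0
  0-1 → 1 (borrow)
  1-1-1 → 1 (borrow)
  0-1-1 → 0 (borrow)
  0-1-1 → 0 (borrow)
  0-0-1 → 1 (borrow)
  0-1-1 → 0 (borrow)
  1-0-1 → 0
  0-0 → 0
  1-0 → 1
  1-0 → 1

0b1100010011001110110011100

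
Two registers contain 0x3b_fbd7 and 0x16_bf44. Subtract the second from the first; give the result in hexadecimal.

Subtract column by column in base 16:
  7-4 → 3
  d-4 → 9
  b-f → c (borrow)
  f-b-1 → 3
  b-6 → 5
  3-1 → 2

0x253c93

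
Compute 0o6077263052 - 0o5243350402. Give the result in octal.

Subtract column by column in base 8:
  2-2 → 0
  5-0 → 5
  0-4 → 4 (borrow)
  3-0-1 → 2
  6-5 → 1
  2-3 → 7 (borrow)
  7-3-1 → 3
  7-4 → 3
  0-2 → 6 (borrow)
  6-5-1 → 0

0o633712450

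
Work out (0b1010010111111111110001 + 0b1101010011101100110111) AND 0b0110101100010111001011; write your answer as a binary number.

0b110101000000100001000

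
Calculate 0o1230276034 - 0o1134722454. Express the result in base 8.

Subtract column by column in base 8:
  4-4 → 0
  3-5 → 6 (borrow)
  0-4-1 → 3 (borrow)
  6-2-1 → 3
  7-2 → 5
  2-7 → 3 (borrow)
  0-4-1 → 3 (borrow)
  3-3-1 → 7 (borrow)
  2-1-1 → 0
  1-1 → 0

0o73353360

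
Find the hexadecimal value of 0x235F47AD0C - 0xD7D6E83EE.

Subtract column by column in base 16:
  C-E → E (borrow)
  0-E-1 → 1 (borrow)
  D-3-1 → 9
  A-8 → 2
  7-E → 9 (borrow)
  4-6-1 → D (borrow)
  F-D-1 → 1
  5-7 → E (borrow)
  3-D-1 → 5 (borrow)
  2-0-1 → 1

0x15E1D9291E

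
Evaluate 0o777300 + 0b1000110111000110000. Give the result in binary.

0b10000110110011110000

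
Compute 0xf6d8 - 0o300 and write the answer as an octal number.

0xf6d8 = 0o173330 in octal.
Subtract column by column in base 8:
  0-0 → 0
  3-0 → 3
  3-3 → 0
  3-0 → 3
  7-0 → 7
  1-0 → 1

0o173030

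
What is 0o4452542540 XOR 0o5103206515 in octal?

0o1551744055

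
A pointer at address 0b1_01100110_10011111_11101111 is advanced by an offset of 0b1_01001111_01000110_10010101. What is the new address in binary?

0b10101101011110011010000100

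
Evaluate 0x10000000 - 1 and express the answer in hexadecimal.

The trailing 7 digits are 0, so subtracting 1 borrows through: they become F and the next digit up decrements.

0xFFFFFFF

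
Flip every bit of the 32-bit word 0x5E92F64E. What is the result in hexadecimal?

0xA16D09B1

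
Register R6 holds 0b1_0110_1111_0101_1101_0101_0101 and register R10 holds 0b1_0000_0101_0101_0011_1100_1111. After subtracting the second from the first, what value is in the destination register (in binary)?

Subtract column by column in base 2:
  1-1 → 0
  0-1 → 1 (borrow)
  1-1-1 → 1 (borrow)
  0-1-1 → 0 (borrow)
  1-0-1 → 0
  0-0 → 0
  1-1 → 0
  0-1 → 1 (borrow)
  1-1-1 → 1 (borrow)
  0-1-1 → 0 (borrow)
  1-0-1 → 0
  1-0 → 1
  1-1 → 0
  0-0 → 0
  1-1 → 0
  0-0 → 0
  1-1 → 0
  1-0 → 1
  1-1 → 0
  1-0 → 1
  0-0 → 0
  1-0 → 1
  1-0 → 1
  0-0 → 0
  1-1 → 0

0b11010100000100110000110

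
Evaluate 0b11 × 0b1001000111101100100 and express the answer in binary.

Multiply each base-2 digit by 3, carrying:
  0×3 = 0 → write 0
  0×3 = 0 → write 0
  1×3 = 3 → write 1 carry 1
  0×3+1 = 1 → write 1
  0×3 = 0 → write 0
  1×3 = 3 → write 1 carry 1
  1×3+1 = 4 → write 0 carry 2
  0×3+2 = 2 → write 0 carry 1
  1×3+1 = 4 → write 0 carry 2
  1×3+2 = 5 → write 1 carry 2
  1×3+2 = 5 → write 1 carry 2
  1×3+2 = 5 → write 1 carry 2
  0×3+2 = 2 → write 0 carry 1
  0×3+1 = 1 → write 1
  0×3 = 0 → write 0
  1×3 = 3 → write 1 carry 1
  0×3+1 = 1 → write 1
  0×3 = 0 → write 0
  1×3 = 3 → write 1 carry 1
  remaining carry: 1

0b11011010111000101100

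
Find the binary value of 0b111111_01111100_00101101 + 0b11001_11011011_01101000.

0b10110010101011110010101

Add column by column in base 2, right to left:
  1+0 = 1
  0+0 = 0
  1+0 = 1
  1+1 = 0 carry 1
  0+0+1 = 1
  1+1 = 0 carry 1
  0+1+1 = 0 carry 1
  0+0+1 = 1
  0+1 = 1
  0+1 = 1
  1+0 = 1
  1+1 = 0 carry 1
  1+1+1 = 1 carry 1
  1+0+1 = 0 carry 1
  1+1+1 = 1 carry 1
  0+1+1 = 0 carry 1
  1+1+1 = 1 carry 1
  1+0+1 = 0 carry 1
  1+0+1 = 0 carry 1
  1+1+1 = 1 carry 1
  1+1+1 = 1 carry 1
  1+0+1 = 0 carry 1
  final carry 1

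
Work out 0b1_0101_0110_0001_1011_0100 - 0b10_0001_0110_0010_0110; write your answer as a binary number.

Subtract column by column in base 2:
  0-0 → 0
  0-1 → 1 (borrow)
  1-1-1 → 1 (borrow)
  0-0-1 → 1 (borrow)
  1-0-1 → 0
  1-1 → 0
  0-0 → 0
  1-0 → 1
  1-0 → 1
  0-1 → 1 (borrow)
  0-1-1 → 0 (borrow)
  0-0-1 → 1 (borrow)
  0-1-1 → 0 (borrow)
  1-0-1 → 0
  1-0 → 1
  0-0 → 0
  1-0 → 1
  0-1 → 1 (borrow)
  1-0-1 → 0
  0-0 → 0
  1-0 → 1

0b100110100101110001110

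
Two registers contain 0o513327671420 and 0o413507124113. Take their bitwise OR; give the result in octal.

0o513727775533

OR each oct digit independently (no carries):
  5|4=5, 1|1=1, 3|3=3, 3|5=7, 2|0=2, 7|7=7, 6|1=7, 7|2=7, 1|4=5, 4|1=5, 2|1=3, 0|3=3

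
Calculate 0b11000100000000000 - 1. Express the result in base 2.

0b11000011111111111

The trailing 11 digits are 0, so subtracting 1 borrows through: they become 1 and the next digit up decrements.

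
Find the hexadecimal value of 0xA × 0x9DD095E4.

0x62A25DAE8

Multiply each base-16 digit by 10, carrying:
  4×10 = 40 → write 8 carry 2
  E×10+2 = 142 → write E carry 8
  5×10+8 = 58 → write A carry 3
  9×10+3 = 93 → write D carry 5
  0×10+5 = 5 → write 5
  D×10 = 130 → write 2 carry 8
  D×10+8 = 138 → write A carry 8
  9×10+8 = 98 → write 2 carry 6
  remaining carry: 6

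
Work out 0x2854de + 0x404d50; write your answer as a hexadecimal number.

0x68a22e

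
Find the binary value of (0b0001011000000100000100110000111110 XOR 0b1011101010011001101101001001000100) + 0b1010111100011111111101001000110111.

First 0b0001011000000100000100110000111110 XOR 0b1011101010011001101101001001000100 = 0b1010110010011101101001111001111010.
Add column by column in base 2, right to left:
  0+1 = 1
  1+1 = 0 carry 1
  0+1+1 = 0 carry 1
  1+0+1 = 0 carry 1
  1+1+1 = 1 carry 1
  1+1+1 = 1 carry 1
  1+0+1 = 0 carry 1
  0+0+1 = 1
  0+0 = 0
  1+1 = 0 carry 1
  1+0+1 = 0 carry 1
  1+0+1 = 0 carry 1
  1+1+1 = 1 carry 1
  0+0+1 = 1
  0+1 = 1
  1+1 = 0 carry 1
  0+1+1 = 0 carry 1
  1+1+1 = 1 carry 1
  1+1+1 = 1 carry 1
  0+1+1 = 0 carry 1
  1+1+1 = 1 carry 1
  1+1+1 = 1 carry 1
  1+1+1 = 1 carry 1
  0+0+1 = 1
  0+0 = 0
  1+0 = 1
  0+1 = 1
  0+1 = 1
  1+1 = 0 carry 1
  1+1+1 = 1 carry 1
  0+0+1 = 1
  1+1 = 0 carry 1
  0+0+1 = 1
  1+1 = 0 carry 1
  final carry 1

0b10101101110111101100111000010110001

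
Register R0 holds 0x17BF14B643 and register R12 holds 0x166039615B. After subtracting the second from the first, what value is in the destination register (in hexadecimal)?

0x15EDB54E8

Subtract column by column in base 16:
  3-B → 8 (borrow)
  4-5-1 → E (borrow)
  6-1-1 → 4
  B-6 → 5
  4-9 → B (borrow)
  1-3-1 → D (borrow)
  F-0-1 → E
  B-6 → 5
  7-6 → 1
  1-1 → 0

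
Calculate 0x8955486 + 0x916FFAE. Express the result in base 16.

Add column by column in base 16, right to left:
  6+E = 4 carry 1
  8+A+1 = 3 carry 1
  4+F+1 = 4 carry 1
  5+F+1 = 5 carry 1
  5+6+1 = C
  9+1 = A
  8+9 = 1 carry 1
  final carry 1

0x11AC5434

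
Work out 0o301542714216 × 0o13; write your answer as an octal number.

0o4122477707032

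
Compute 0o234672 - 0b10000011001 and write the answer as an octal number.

0b10000011001 = 0o2031 in octal.
Subtract column by column in base 8:
  2-1 → 1
  7-3 → 4
  6-0 → 6
  4-2 → 2
  3-0 → 3
  2-0 → 2

0o232641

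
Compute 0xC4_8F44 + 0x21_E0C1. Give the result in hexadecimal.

Add column by column in base 16, right to left:
  4+1 = 5
  4+C = 0 carry 1
  F+0+1 = 0 carry 1
  8+E+1 = 7 carry 1
  4+1+1 = 6
  C+2 = E

0xE67005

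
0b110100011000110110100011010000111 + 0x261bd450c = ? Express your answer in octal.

0o200466105623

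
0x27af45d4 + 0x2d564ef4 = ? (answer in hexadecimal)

0x550594c8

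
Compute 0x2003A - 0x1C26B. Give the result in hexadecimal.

0x3DCF

Subtract column by column in base 16:
  A-B → F (borrow)
  3-6-1 → C (borrow)
  0-2-1 → D (borrow)
  0-C-1 → 3 (borrow)
  2-1-1 → 0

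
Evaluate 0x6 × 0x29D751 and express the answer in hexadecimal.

0xFB0BE6

Multiply each base-16 digit by 6, carrying:
  1×6 = 6 → write 6
  5×6 = 30 → write E carry 1
  7×6+1 = 43 → write B carry 2
  D×6+2 = 80 → write 0 carry 5
  9×6+5 = 59 → write B carry 3
  2×6+3 = 15 → write F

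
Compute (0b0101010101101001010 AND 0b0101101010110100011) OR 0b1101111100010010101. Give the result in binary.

0b1101111100110010111

0b0101010101101001010 AND 0b0101101010110100011 = 0b0101000000100000010.
Then OR with 0b1101111100010010101.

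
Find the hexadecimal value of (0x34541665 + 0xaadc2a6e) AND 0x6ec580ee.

0x4e0000c2

Add column by column in base 16, right to left:
  5+e = 3 carry 1
  6+6+1 = d
  6+a = 0 carry 1
  1+2+1 = 4
  4+c = 0 carry 1
  5+d+1 = 3 carry 1
  4+a+1 = f
  3+a = d
Sum = 0xdf3040d3; now AND with 0x6ec580ee:
  d&6=4, f&e=e, 3&c=0, 0&5=0, 4&8=0, 0&0=0, d&e=c, 3&e=2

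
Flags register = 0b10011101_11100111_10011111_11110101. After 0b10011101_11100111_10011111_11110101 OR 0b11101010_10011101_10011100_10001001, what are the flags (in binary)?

OR bit by bit (1 where either bit is 1):
  10011101111001111001111111110101
| 11101010100111011001110010001001
= 11111111111111111001111111111101

0b11111111111111111001111111111101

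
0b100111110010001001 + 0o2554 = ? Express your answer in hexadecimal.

0b100111110010001001 = 0x27c89 in hexadecimal.
0o2554 = 0x56c in hexadecimal.
Add column by column in base 16, right to left:
  9+c = 5 carry 1
  8+6+1 = f
  c+5 = 1 carry 1
  7+0+1 = 8
  2+0 = 2

0x281f5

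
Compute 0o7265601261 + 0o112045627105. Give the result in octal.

0o121333430366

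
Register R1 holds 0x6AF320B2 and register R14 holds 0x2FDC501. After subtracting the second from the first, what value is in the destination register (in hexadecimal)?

Subtract column by column in base 16:
  2-1 → 1
  B-0 → B
  0-5 → B (borrow)
  2-C-1 → 5 (borrow)
  3-D-1 → 5 (borrow)
  F-F-1 → F (borrow)
  A-2-1 → 7
  6-0 → 6

0x67F55BB1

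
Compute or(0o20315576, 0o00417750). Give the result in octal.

0o20717776

OR each oct digit independently (no carries):
  2|0=2, 0|0=0, 3|4=7, 1|1=1, 5|7=7, 5|7=7, 7|5=7, 6|0=6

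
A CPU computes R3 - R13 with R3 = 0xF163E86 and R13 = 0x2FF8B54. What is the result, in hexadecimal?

0xC16B332

Subtract column by column in base 16:
  6-4 → 2
  8-5 → 3
  E-B → 3
  3-8 → B (borrow)
  6-F-1 → 6 (borrow)
  1-F-1 → 1 (borrow)
  F-2-1 → C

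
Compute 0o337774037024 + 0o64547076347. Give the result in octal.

0o424543135373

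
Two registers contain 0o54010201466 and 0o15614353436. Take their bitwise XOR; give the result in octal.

0o41604152050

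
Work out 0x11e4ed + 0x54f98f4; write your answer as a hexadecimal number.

Add column by column in base 16, right to left:
  d+4 = 1 carry 1
  e+f+1 = e carry 1
  4+8+1 = d
  e+9 = 7 carry 1
  1+f+1 = 1 carry 1
  1+4+1 = 6
  0+5 = 5

0x5617de1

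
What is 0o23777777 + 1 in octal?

0o24000000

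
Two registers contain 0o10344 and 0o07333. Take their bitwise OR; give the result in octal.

0o17377

OR each oct digit independently (no carries):
  1|0=1, 0|7=7, 3|3=3, 4|3=7, 4|3=7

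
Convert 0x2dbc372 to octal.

0o266741562

Expand each hex digit to 4 bits: 2=0010 d=1101 b=1011 c=1100 3=0011 7=0111 2=0010.
Group the bits in threes: 010 110 110 111 100 001 101 110 010 → 266741562.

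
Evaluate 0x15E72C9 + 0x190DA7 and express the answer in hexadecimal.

0x1778070

Add column by column in base 16, right to left:
  9+7 = 0 carry 1
  C+A+1 = 7 carry 1
  2+D+1 = 0 carry 1
  7+0+1 = 8
  E+9 = 7 carry 1
  5+1+1 = 7
  1+0 = 1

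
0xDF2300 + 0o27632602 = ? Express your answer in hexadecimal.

0o27632602 = 0x5F3582 in hexadecimal.
Add column by column in base 16, right to left:
  0+2 = 2
  0+8 = 8
  3+5 = 8
  2+3 = 5
  F+F = E carry 1
  D+5+1 = 3 carry 1
  final carry 1

0x13E5882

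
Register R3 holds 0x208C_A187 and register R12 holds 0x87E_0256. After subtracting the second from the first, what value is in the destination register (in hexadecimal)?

0x180E9F31

Subtract column by column in base 16:
  7-6 → 1
  8-5 → 3
  1-2 → F (borrow)
  A-0-1 → 9
  C-E → E (borrow)
  8-7-1 → 0
  0-8 → 8 (borrow)
  2-0-1 → 1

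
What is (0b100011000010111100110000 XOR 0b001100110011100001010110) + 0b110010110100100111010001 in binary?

0b1100010100110000100110111

First 0b100011000010111100110000 XOR 0b001100110011100001010110 = 0b101111110001011101100110.
Add column by column in base 2, right to left:
  0+1 = 1
  1+0 = 1
  1+0 = 1
  0+0 = 0
  0+1 = 1
  1+0 = 1
  1+1 = 0 carry 1
  0+1+1 = 0 carry 1
  1+1+1 = 1 carry 1
  1+0+1 = 0 carry 1
  1+0+1 = 0 carry 1
  0+1+1 = 0 carry 1
  1+0+1 = 0 carry 1
  0+0+1 = 1
  0+1 = 1
  0+0 = 0
  1+1 = 0 carry 1
  1+1+1 = 1 carry 1
  1+0+1 = 0 carry 1
  1+1+1 = 1 carry 1
  1+0+1 = 0 carry 1
  1+0+1 = 0 carry 1
  0+1+1 = 0 carry 1
  1+1+1 = 1 carry 1
  final carry 1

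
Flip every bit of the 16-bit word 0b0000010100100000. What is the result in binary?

0b1111101011011111

Invert each bit: 0000010100100000 → 1111101011011111.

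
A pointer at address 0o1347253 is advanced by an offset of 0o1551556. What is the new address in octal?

Add column by column in base 8, right to left:
  3+6 = 1 carry 1
  5+5+1 = 3 carry 1
  2+5+1 = 0 carry 1
  7+1+1 = 1 carry 1
  4+5+1 = 2 carry 1
  3+5+1 = 1 carry 1
  1+1+1 = 3

0o3121031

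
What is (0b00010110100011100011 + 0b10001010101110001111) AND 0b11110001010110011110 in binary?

Add column by column in base 2, right to left:
  1+1 = 0 carry 1
  1+1+1 = 1 carry 1
  0+1+1 = 0 carry 1
  0+1+1 = 0 carry 1
  0+0+1 = 1
  1+0 = 1
  1+0 = 1
  1+1 = 0 carry 1
  0+1+1 = 0 carry 1
  0+1+1 = 0 carry 1
  0+0+1 = 1
  1+1 = 0 carry 1
  0+0+1 = 1
  1+1 = 0 carry 1
  1+0+1 = 0 carry 1
  0+1+1 = 0 carry 1
  1+0+1 = 0 carry 1
  0+0+1 = 1
  0+0 = 0
  0+1 = 1
Sum = 0b10100001010001110010; now AND with 0b11110001010110011110:
  10100001010001110010
& 11110001010110011110
= 10100001010000010010

0b10100001010000010010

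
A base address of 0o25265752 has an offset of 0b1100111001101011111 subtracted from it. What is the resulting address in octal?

0o23574213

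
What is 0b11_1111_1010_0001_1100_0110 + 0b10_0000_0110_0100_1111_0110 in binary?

0b11000000000011010111100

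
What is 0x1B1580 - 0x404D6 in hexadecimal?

Subtract column by column in base 16:
  0-6 → A (borrow)
  8-D-1 → A (borrow)
  5-4-1 → 0
  1-0 → 1
  B-4 → 7
  1-0 → 1

0x1710AA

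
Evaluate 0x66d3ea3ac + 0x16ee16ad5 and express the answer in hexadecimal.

0x7dc200e81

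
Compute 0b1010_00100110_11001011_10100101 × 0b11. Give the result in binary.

Multiply each base-2 digit by 3, carrying:
  1×3 = 3 → write 1 carry 1
  0×3+1 = 1 → write 1
  1×3 = 3 → write 1 carry 1
  0×3+1 = 1 → write 1
  0×3 = 0 → write 0
  1×3 = 3 → write 1 carry 1
  0×3+1 = 1 → write 1
  1×3 = 3 → write 1 carry 1
  1×3+1 = 4 → write 0 carry 2
  1×3+2 = 5 → write 1 carry 2
  0×3+2 = 2 → write 0 carry 1
  1×3+1 = 4 → write 0 carry 2
  0×3+2 = 2 → write 0 carry 1
  0×3+1 = 1 → write 1
  1×3 = 3 → write 1 carry 1
  1×3+1 = 4 → write 0 carry 2
  0×3+2 = 2 → write 0 carry 1
  1×3+1 = 4 → write 0 carry 2
  1×3+2 = 5 → write 1 carry 2
  0×3+2 = 2 → write 0 carry 1
  0×3+1 = 1 → write 1
  1×3 = 3 → write 1 carry 1
  0×3+1 = 1 → write 1
  0×3 = 0 → write 0
  0×3 = 0 → write 0
  1×3 = 3 → write 1 carry 1
  0×3+1 = 1 → write 1
  1×3 = 3 → write 1 carry 1
  remaining carry: 1

0b11110011101000110001011101111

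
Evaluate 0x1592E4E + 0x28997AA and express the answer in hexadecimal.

Add column by column in base 16, right to left:
  E+A = 8 carry 1
  4+A+1 = F
  E+7 = 5 carry 1
  2+9+1 = C
  9+9 = 2 carry 1
  5+8+1 = E
  1+2 = 3

0x3E2C5F8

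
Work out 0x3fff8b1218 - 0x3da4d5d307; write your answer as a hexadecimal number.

0x25ab53f11

Subtract column by column in base 16:
  8-7 → 1
  1-0 → 1
  2-3 → f (borrow)
  1-d-1 → 3 (borrow)
  b-5-1 → 5
  8-d → b (borrow)
  f-4-1 → a
  f-a → 5
  f-d → 2
  3-3 → 0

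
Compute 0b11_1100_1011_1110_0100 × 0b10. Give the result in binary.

0b1111001011111001000

Multiply each base-2 digit by 2, carrying:
  0×2 = 0 → write 0
  0×2 = 0 → write 0
  1×2 = 2 → write 0 carry 1
  0×2+1 = 1 → write 1
  0×2 = 0 → write 0
  1×2 = 2 → write 0 carry 1
  1×2+1 = 3 → write 1 carry 1
  1×2+1 = 3 → write 1 carry 1
  1×2+1 = 3 → write 1 carry 1
  1×2+1 = 3 → write 1 carry 1
  0×2+1 = 1 → write 1
  1×2 = 2 → write 0 carry 1
  0×2+1 = 1 → write 1
  0×2 = 0 → write 0
  1×2 = 2 → write 0 carry 1
  1×2+1 = 3 → write 1 carry 1
  1×2+1 = 3 → write 1 carry 1
  1×2+1 = 3 → write 1 carry 1
  remaining carry: 1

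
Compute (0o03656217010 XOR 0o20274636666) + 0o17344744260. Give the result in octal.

0o42767366156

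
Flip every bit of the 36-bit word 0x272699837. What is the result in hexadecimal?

0xd8d9667c8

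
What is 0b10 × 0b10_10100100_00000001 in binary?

Multiply each base-2 digit by 2, carrying:
  1×2 = 2 → write 0 carry 1
  0×2+1 = 1 → write 1
  0×2 = 0 → write 0
  0×2 = 0 → write 0
  0×2 = 0 → write 0
  0×2 = 0 → write 0
  0×2 = 0 → write 0
  0×2 = 0 → write 0
  0×2 = 0 → write 0
  0×2 = 0 → write 0
  1×2 = 2 → write 0 carry 1
  0×2+1 = 1 → write 1
  0×2 = 0 → write 0
  1×2 = 2 → write 0 carry 1
  0×2+1 = 1 → write 1
  1×2 = 2 → write 0 carry 1
  0×2+1 = 1 → write 1
  1×2 = 2 → write 0 carry 1
  remaining carry: 1

0b1010100100000000010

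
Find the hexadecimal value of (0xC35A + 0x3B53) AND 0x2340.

0x2200

Add column by column in base 16, right to left:
  A+3 = D
  5+5 = A
  3+B = E
  C+3 = F
Sum = 0xFEAD; now AND with 0x2340:
  F&2=2, E&3=2, A&4=0, D&0=0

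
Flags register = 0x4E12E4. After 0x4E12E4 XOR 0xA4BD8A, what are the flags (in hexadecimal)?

0xEAAF6E

XOR each hex digit independently (no carries):
  4^A=E, E^4=A, 1^B=A, 2^D=F, E^8=6, 4^A=E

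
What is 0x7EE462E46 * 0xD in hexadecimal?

0x671990598E

Multiply each base-16 digit by 13, carrying:
  6×13 = 78 → write E carry 4
  4×13+4 = 56 → write 8 carry 3
  E×13+3 = 185 → write 9 carry 11
  2×13+11 = 37 → write 5 carry 2
  6×13+2 = 80 → write 0 carry 5
  4×13+5 = 57 → write 9 carry 3
  E×13+3 = 185 → write 9 carry 11
  E×13+11 = 193 → write 1 carry 12
  7×13+12 = 103 → write 7 carry 6
  remaining carry: 6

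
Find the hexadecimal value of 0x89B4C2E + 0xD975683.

Add column by column in base 16, right to left:
  E+3 = 1 carry 1
  2+8+1 = B
  C+6 = 2 carry 1
  4+5+1 = A
  B+7 = 2 carry 1
  9+9+1 = 3 carry 1
  8+D+1 = 6 carry 1
  final carry 1

0x1632A2B1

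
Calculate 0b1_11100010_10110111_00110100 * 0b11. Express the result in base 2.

0b101101010000010010110011100

Multiply each base-2 digit by 3, carrying:
  0×3 = 0 → write 0
  0×3 = 0 → write 0
  1×3 = 3 → write 1 carry 1
  0×3+1 = 1 → write 1
  1×3 = 3 → write 1 carry 1
  1×3+1 = 4 → write 0 carry 2
  0×3+2 = 2 → write 0 carry 1
  0×3+1 = 1 → write 1
  1×3 = 3 → write 1 carry 1
  1×3+1 = 4 → write 0 carry 2
  1×3+2 = 5 → write 1 carry 2
  0×3+2 = 2 → write 0 carry 1
  1×3+1 = 4 → write 0 carry 2
  1×3+2 = 5 → write 1 carry 2
  0×3+2 = 2 → write 0 carry 1
  1×3+1 = 4 → write 0 carry 2
  0×3+2 = 2 → write 0 carry 1
  1×3+1 = 4 → write 0 carry 2
  0×3+2 = 2 → write 0 carry 1
  0×3+1 = 1 → write 1
  0×3 = 0 → write 0
  1×3 = 3 → write 1 carry 1
  1×3+1 = 4 → write 0 carry 2
  1×3+2 = 5 → write 1 carry 2
  1×3+2 = 5 → write 1 carry 2
  remaining carry: 10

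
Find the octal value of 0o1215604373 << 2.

2 bits is not a whole number of base-8 digits; in binary: 1010001101110000100011111011 << 2 = 101000110111000010001111101100.

0o5067021754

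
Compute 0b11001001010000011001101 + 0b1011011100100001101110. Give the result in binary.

0b100100100110100100111011

Add column by column in base 2, right to left:
  1+0 = 1
  0+1 = 1
  1+1 = 0 carry 1
  1+1+1 = 1 carry 1
  0+0+1 = 1
  0+1 = 1
  1+1 = 0 carry 1
  1+0+1 = 0 carry 1
  0+0+1 = 1
  0+0 = 0
  0+0 = 0
  0+1 = 1
  0+0 = 0
  1+0 = 1
  0+1 = 1
  1+1 = 0 carry 1
  0+1+1 = 0 carry 1
  0+0+1 = 1
  1+1 = 0 carry 1
  0+1+1 = 0 carry 1
  0+0+1 = 1
  1+1 = 0 carry 1
  1+0+1 = 0 carry 1
  final carry 1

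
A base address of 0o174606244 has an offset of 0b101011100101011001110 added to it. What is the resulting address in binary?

0o174606244 = 0b1111100110000110010100100 in binary.
Add column by column in base 2, right to left:
  0+0 = 0
  0+1 = 1
  1+1 = 0 carry 1
  0+1+1 = 0 carry 1
  0+0+1 = 1
  1+0 = 1
  0+1 = 1
  1+1 = 0 carry 1
  0+0+1 = 1
  0+1 = 1
  1+0 = 1
  1+1 = 0 carry 1
  0+0+1 = 1
  0+0 = 0
  0+1 = 1
  0+1 = 1
  1+1 = 0 carry 1
  1+0+1 = 0 carry 1
  0+1+1 = 0 carry 1
  0+0+1 = 1
  1+1 = 0 carry 1
  1+0+1 = 0 carry 1
  1+0+1 = 0 carry 1
  1+0+1 = 0 carry 1
  1+0+1 = 0 carry 1
  final carry 1

0b10000010001101011101110010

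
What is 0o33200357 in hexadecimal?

0x6D00EF

Each octal digit is 3 bits: 3=011 3=011 2=010 0=000 0=000 3=011 5=101 7=111.
Group the bits into nibbles: 0110 1101 0000 0000 1110 1111 → 6D00EF.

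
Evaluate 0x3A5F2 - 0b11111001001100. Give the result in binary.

0b110110011110100110

0x3A5F2 = 0b111010010111110010 in binary.
Subtract column by column in base 2:
  0-0 → 0
  1-0 → 1
  0-1 → 1 (borrow)
  0-1-1 → 0 (borrow)
  1-0-1 → 0
  1-0 → 1
  1-1 → 0
  1-0 → 1
  1-0 → 1
  0-1 → 1 (borrow)
  1-1-1 → 1 (borrow)
  0-1-1 → 0 (borrow)
  0-1-1 → 0 (borrow)
  1-1-1 → 1 (borrow)
  0-0-1 → 1 (borrow)
  1-0-1 → 0
  1-0 → 1
  1-0 → 1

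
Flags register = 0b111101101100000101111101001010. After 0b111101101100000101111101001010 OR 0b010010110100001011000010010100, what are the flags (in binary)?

0b111111111100001111111111011110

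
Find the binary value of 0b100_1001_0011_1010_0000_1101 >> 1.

0b1001001001110100000110

Right shift by 1: drop the 1 least-significant bit.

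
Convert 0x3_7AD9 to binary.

Expand each hex digit to 4 bits: 3=0011 7=0111 A=1010 D=1101 9=1001.

0b110111101011011001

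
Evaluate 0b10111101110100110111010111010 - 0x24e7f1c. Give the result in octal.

0o2532767636

0b10111101110100110111010111010 = 0o2756467272 in octal.
0x24e7f1c = 0o223477434 in octal.
Subtract column by column in base 8:
  2-4 → 6 (borrow)
  7-3-1 → 3
  2-4 → 6 (borrow)
  7-7-1 → 7 (borrow)
  6-7-1 → 6 (borrow)
  4-4-1 → 7 (borrow)
  6-3-1 → 2
  5-2 → 3
  7-2 → 5
  2-0 → 2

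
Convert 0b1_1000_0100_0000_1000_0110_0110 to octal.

0o141004146

Group the bits in threes: 001 100 001 000 000 100 001 100 110 → 141004146.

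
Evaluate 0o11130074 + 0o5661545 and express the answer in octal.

0o17011641

Add column by column in base 8, right to left:
  4+5 = 1 carry 1
  7+4+1 = 4 carry 1
  0+5+1 = 6
  0+1 = 1
  3+6 = 1 carry 1
  1+6+1 = 0 carry 1
  1+5+1 = 7
  1+0 = 1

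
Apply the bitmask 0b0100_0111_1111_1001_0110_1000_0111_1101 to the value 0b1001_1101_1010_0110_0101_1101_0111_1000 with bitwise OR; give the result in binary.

OR bit by bit (1 where either bit is 1):
  10011101101001100101110101111000
| 01000111111110010110100001111101
= 11011111111111110111110101111101

0b11011111111111110111110101111101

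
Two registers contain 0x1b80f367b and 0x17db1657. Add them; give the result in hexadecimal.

0x1cfea4cd2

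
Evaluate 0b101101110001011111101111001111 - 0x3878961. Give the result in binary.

0x3878961 = 0b11100001111000100101100001 in binary.
Subtract column by column in base 2:
  1-1 → 0
  1-0 → 1
  1-0 → 1
  1-0 → 1
  0-0 → 0
  0-1 → 1 (borrow)
  1-1-1 → 1 (borrow)
  1-0-1 → 0
  1-1 → 0
  1-0 → 1
  0-0 → 0
  1-1 → 0
  1-0 → 1
  1-0 → 1
  1-0 → 1
  1-1 → 0
  1-1 → 0
  0-1 → 1 (borrow)
  1-1-1 → 1 (borrow)
  0-0-1 → 1 (borrow)
  0-0-1 → 1 (borrow)
  0-0-1 → 1 (borrow)
  1-0-1 → 0
  1-1 → 0
  1-1 → 0
  0-1 → 1 (borrow)
  1-0-1 → 0
  1-0 → 1
  0-0 → 0
  1-0 → 1

0b101010001111100111001001101110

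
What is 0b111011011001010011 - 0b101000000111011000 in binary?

0b10011010001111011

Subtract column by column in base 2:
  1-0 → 1
  1-0 → 1
  0-0 → 0
  0-1 → 1 (borrow)
  1-1-1 → 1 (borrow)
  0-0-1 → 1 (borrow)
  1-1-1 → 1 (borrow)
  0-1-1 → 0 (borrow)
  0-1-1 → 0 (borrow)
  1-0-1 → 0
  1-0 → 1
  0-0 → 0
  1-0 → 1
  1-0 → 1
  0-0 → 0
  1-1 → 0
  1-0 → 1
  1-1 → 0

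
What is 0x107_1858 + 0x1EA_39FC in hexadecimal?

0x2F15254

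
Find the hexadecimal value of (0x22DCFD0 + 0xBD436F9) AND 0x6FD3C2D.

0x6000409

Add column by column in base 16, right to left:
  0+9 = 9
  D+F = C carry 1
  F+6+1 = 6 carry 1
  C+3+1 = 0 carry 1
  D+4+1 = 2 carry 1
  2+D+1 = 0 carry 1
  2+B+1 = E
Sum = 0xE0206C9; now AND with 0x6FD3C2D:
  E&6=6, 0&F=0, 2&D=0, 0&3=0, 6&C=4, C&2=0, 9&D=9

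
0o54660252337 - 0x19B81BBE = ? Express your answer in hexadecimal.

0x14D093921

0o54660252337 = 0x166C154DF in hexadecimal.
Subtract column by column in base 16:
  F-E → 1
  D-B → 2
  4-B → 9 (borrow)
  5-1-1 → 3
  1-8 → 9 (borrow)
  C-B-1 → 0
  6-9 → D (borrow)
  6-1-1 → 4
  1-0 → 1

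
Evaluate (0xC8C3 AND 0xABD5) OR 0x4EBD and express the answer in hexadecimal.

0xCEFD

0xC8C3 AND 0xABD5 = 0x88C1.
Then OR with 0x4EBD.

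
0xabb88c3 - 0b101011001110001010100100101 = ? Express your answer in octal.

0xabb88c3 = 0o1256704303 in octal.
0b101011001110001010100100101 = 0o531612445 in octal.
Subtract column by column in base 8:
  3-5 → 6 (borrow)
  0-4-1 → 3 (borrow)
  3-4-1 → 6 (borrow)
  4-2-1 → 1
  0-1 → 7 (borrow)
  7-6-1 → 0
  6-1 → 5
  5-3 → 2
  2-5 → 5 (borrow)
  1-0-1 → 0

0o525071636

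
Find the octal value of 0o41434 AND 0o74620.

0o40420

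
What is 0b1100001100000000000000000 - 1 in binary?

0b1100001011111111111111111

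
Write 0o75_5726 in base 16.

Each octal digit is 3 bits: 7=111 5=101 5=101 7=111 2=010 6=110.
Group the bits into nibbles: 0011 1101 1011 1101 0110 → 3DBD6.

0x3DBD6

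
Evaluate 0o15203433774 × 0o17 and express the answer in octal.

0o306665243704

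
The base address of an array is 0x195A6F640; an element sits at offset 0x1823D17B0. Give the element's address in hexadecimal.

Add column by column in base 16, right to left:
  0+0 = 0
  4+B = F
  6+7 = D
  F+1 = 0 carry 1
  6+D+1 = 4 carry 1
  A+3+1 = E
  5+2 = 7
  9+8 = 1 carry 1
  1+1+1 = 3

0x317E40DF0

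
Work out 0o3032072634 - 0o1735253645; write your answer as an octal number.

0o1074616767

Subtract column by column in base 8:
  4-5 → 7 (borrow)
  3-4-1 → 6 (borrow)
  6-6-1 → 7 (borrow)
  2-3-1 → 6 (borrow)
  7-5-1 → 1
  0-2 → 6 (borrow)
  2-5-1 → 4 (borrow)
  3-3-1 → 7 (borrow)
  0-7-1 → 0 (borrow)
  3-1-1 → 1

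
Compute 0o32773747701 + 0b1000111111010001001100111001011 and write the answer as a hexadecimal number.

0x11FD8698C

0o32773747701 = 0xD7EFCFC1 in hexadecimal.
0b1000111111010001001100111001011 = 0x47E899CB in hexadecimal.
Add column by column in base 16, right to left:
  1+B = C
  C+C = 8 carry 1
  F+9+1 = 9 carry 1
  C+9+1 = 6 carry 1
  F+8+1 = 8 carry 1
  E+E+1 = D carry 1
  7+7+1 = F
  D+4 = 1 carry 1
  final carry 1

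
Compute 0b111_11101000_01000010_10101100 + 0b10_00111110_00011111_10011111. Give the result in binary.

Add column by column in base 2, right to left:
  0+1 = 1
  0+1 = 1
  1+1 = 0 carry 1
  1+1+1 = 1 carry 1
  0+1+1 = 0 carry 1
  1+0+1 = 0 carry 1
  0+0+1 = 1
  1+1 = 0 carry 1
  0+1+1 = 0 carry 1
  1+1+1 = 1 carry 1
  0+1+1 = 0 carry 1
  0+1+1 = 0 carry 1
  0+1+1 = 0 carry 1
  0+0+1 = 1
  1+0 = 1
  0+0 = 0
  0+0 = 0
  0+1 = 1
  0+1 = 1
  1+1 = 0 carry 1
  0+1+1 = 0 carry 1
  1+1+1 = 1 carry 1
  1+0+1 = 0 carry 1
  1+0+1 = 0 carry 1
  1+0+1 = 0 carry 1
  1+1+1 = 1 carry 1
  1+0+1 = 0 carry 1
  final carry 1

0b1010001001100110001001001011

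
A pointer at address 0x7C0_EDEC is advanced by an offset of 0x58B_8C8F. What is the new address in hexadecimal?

0xD4C7A7B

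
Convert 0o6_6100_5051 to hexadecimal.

0x6C40A29

Each octal digit is 3 bits: 6=110 6=110 1=001 0=000 0=000 5=101 0=000 5=101 1=001.
Group the bits into nibbles: 0110 1100 0100 0000 1010 0010 1001 → 6C40A29.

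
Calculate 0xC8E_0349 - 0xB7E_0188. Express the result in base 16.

Subtract column by column in base 16:
  9-8 → 1
  4-8 → C (borrow)
  3-1-1 → 1
  0-0 → 0
  E-E → 0
  8-7 → 1
  C-B → 1

0x11001C1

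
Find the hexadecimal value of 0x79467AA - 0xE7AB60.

0x6ACBC4A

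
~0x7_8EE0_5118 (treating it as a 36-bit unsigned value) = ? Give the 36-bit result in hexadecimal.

Each hex digit d becomes F−d:
  7→8, 8→7, E→1, E→1, 0→F, 5→A, 1→E, 1→E, 8→7

0x8711FAEE7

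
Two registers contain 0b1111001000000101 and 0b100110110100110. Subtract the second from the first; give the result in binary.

0b1010010001011111

Subtract column by column in base 2:
  1-0 → 1
  0-1 → 1 (borrow)
  1-1-1 → 1 (borrow)
  0-0-1 → 1 (borrow)
  0-0-1 → 1 (borrow)
  0-1-1 → 0 (borrow)
  0-0-1 → 1 (borrow)
  0-1-1 → 0 (borrow)
  0-1-1 → 0 (borrow)
  1-0-1 → 0
  0-1 → 1 (borrow)
  0-1-1 → 0 (borrow)
  1-0-1 → 0
  1-0 → 1
  1-1 → 0
  1-0 → 1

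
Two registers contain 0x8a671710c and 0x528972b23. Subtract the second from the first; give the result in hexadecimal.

Subtract column by column in base 16:
  c-3 → 9
  0-2 → e (borrow)
  1-b-1 → 5 (borrow)
  7-2-1 → 4
  1-7 → a (borrow)
  7-9-1 → d (borrow)
  6-8-1 → d (borrow)
  a-2-1 → 7
  8-5 → 3

0x37dda45e9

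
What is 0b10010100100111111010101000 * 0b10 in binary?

0b100101001001111110101010000

Multiply each base-2 digit by 2, carrying:
  0×2 = 0 → write 0
  0×2 = 0 → write 0
  0×2 = 0 → write 0
  1×2 = 2 → write 0 carry 1
  0×2+1 = 1 → write 1
  1×2 = 2 → write 0 carry 1
  0×2+1 = 1 → write 1
  1×2 = 2 → write 0 carry 1
  0×2+1 = 1 → write 1
  1×2 = 2 → write 0 carry 1
  1×2+1 = 3 → write 1 carry 1
  1×2+1 = 3 → write 1 carry 1
  1×2+1 = 3 → write 1 carry 1
  1×2+1 = 3 → write 1 carry 1
  1×2+1 = 3 → write 1 carry 1
  0×2+1 = 1 → write 1
  0×2 = 0 → write 0
  1×2 = 2 → write 0 carry 1
  0×2+1 = 1 → write 1
  0×2 = 0 → write 0
  1×2 = 2 → write 0 carry 1
  0×2+1 = 1 → write 1
  1×2 = 2 → write 0 carry 1
  0×2+1 = 1 → write 1
  0×2 = 0 → write 0
  1×2 = 2 → write 0 carry 1
  remaining carry: 1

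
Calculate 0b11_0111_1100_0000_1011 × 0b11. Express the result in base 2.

0b10100111010000100001

Multiply each base-2 digit by 3, carrying:
  1×3 = 3 → write 1 carry 1
  1×3+1 = 4 → write 0 carry 2
  0×3+2 = 2 → write 0 carry 1
  1×3+1 = 4 → write 0 carry 2
  0×3+2 = 2 → write 0 carry 1
  0×3+1 = 1 → write 1
  0×3 = 0 → write 0
  0×3 = 0 → write 0
  0×3 = 0 → write 0
  0×3 = 0 → write 0
  1×3 = 3 → write 1 carry 1
  1×3+1 = 4 → write 0 carry 2
  1×3+2 = 5 → write 1 carry 2
  1×3+2 = 5 → write 1 carry 2
  1×3+2 = 5 → write 1 carry 2
  0×3+2 = 2 → write 0 carry 1
  1×3+1 = 4 → write 0 carry 2
  1×3+2 = 5 → write 1 carry 2
  remaining carry: 10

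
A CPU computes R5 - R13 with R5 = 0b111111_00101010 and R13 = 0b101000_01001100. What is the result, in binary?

Subtract column by column in base 2:
  0-0 → 0
  1-0 → 1
  0-1 → 1 (borrow)
  1-1-1 → 1 (borrow)
  0-0-1 → 1 (borrow)
  1-0-1 → 0
  0-1 → 1 (borrow)
  0-0-1 → 1 (borrow)
  1-0-1 → 0
  1-0 → 1
  1-0 → 1
  1-1 → 0
  1-0 → 1
  1-1 → 0

0b1011011011110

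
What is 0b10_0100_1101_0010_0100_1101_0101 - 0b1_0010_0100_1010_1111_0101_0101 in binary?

0b1001010000111010110000000

Subtract column by column in base 2:
  1-1 → 0
  0-0 → 0
  1-1 → 0
  0-0 → 0
  1-1 → 0
  0-0 → 0
  1-1 → 0
  1-0 → 1
  0-1 → 1 (borrow)
  0-1-1 → 0 (borrow)
  1-1-1 → 1 (borrow)
  0-1-1 → 0 (borrow)
  0-0-1 → 1 (borrow)
  1-1-1 → 1 (borrow)
  0-0-1 → 1 (borrow)
  0-1-1 → 0 (borrow)
  1-0-1 → 0
  0-0 → 0
  1-1 → 0
  1-0 → 1
  0-0 → 0
  0-1 → 1 (borrow)
  1-0-1 → 0
  0-0 → 0
  0-1 → 1 (borrow)
  1-0-1 → 0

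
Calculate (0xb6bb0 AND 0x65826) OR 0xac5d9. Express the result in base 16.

0xacdf9

0xb6bb0 AND 0x65826 = 0x24820.
Then OR with 0xac5d9.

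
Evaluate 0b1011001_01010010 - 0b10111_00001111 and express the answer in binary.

0b100001001000011

Subtract column by column in base 2:
  0-1 → 1 (borrow)
  1-1-1 → 1 (borrow)
  0-1-1 → 0 (borrow)
  0-1-1 → 0 (borrow)
  1-0-1 → 0
  0-0 → 0
  1-0 → 1
  0-0 → 0
  1-1 → 0
  0-1 → 1 (borrow)
  0-1-1 → 0 (borrow)
  1-0-1 → 0
  1-1 → 0
  0-0 → 0
  1-0 → 1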